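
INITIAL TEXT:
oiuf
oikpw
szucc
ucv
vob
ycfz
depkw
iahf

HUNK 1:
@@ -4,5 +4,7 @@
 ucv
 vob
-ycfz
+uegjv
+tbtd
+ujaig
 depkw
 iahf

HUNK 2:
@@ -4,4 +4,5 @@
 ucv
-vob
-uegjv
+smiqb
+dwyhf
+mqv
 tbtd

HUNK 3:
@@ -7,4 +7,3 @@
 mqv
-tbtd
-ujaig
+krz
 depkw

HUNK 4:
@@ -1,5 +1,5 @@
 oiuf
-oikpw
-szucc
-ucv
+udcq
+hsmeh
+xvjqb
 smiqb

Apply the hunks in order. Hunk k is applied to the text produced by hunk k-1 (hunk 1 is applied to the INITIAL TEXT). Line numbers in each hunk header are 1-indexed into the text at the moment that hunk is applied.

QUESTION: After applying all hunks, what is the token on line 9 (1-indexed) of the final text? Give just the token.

Answer: depkw

Derivation:
Hunk 1: at line 4 remove [ycfz] add [uegjv,tbtd,ujaig] -> 10 lines: oiuf oikpw szucc ucv vob uegjv tbtd ujaig depkw iahf
Hunk 2: at line 4 remove [vob,uegjv] add [smiqb,dwyhf,mqv] -> 11 lines: oiuf oikpw szucc ucv smiqb dwyhf mqv tbtd ujaig depkw iahf
Hunk 3: at line 7 remove [tbtd,ujaig] add [krz] -> 10 lines: oiuf oikpw szucc ucv smiqb dwyhf mqv krz depkw iahf
Hunk 4: at line 1 remove [oikpw,szucc,ucv] add [udcq,hsmeh,xvjqb] -> 10 lines: oiuf udcq hsmeh xvjqb smiqb dwyhf mqv krz depkw iahf
Final line 9: depkw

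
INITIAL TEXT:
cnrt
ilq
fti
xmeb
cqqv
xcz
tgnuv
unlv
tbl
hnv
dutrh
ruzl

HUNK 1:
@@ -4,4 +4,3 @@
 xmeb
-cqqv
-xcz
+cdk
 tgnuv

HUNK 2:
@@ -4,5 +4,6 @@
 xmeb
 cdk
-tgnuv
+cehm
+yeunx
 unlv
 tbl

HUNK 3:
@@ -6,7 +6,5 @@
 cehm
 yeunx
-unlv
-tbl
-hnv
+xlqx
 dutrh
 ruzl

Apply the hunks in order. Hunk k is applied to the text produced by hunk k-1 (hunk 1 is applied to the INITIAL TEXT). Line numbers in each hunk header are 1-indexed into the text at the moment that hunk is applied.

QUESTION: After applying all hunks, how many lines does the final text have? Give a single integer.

Answer: 10

Derivation:
Hunk 1: at line 4 remove [cqqv,xcz] add [cdk] -> 11 lines: cnrt ilq fti xmeb cdk tgnuv unlv tbl hnv dutrh ruzl
Hunk 2: at line 4 remove [tgnuv] add [cehm,yeunx] -> 12 lines: cnrt ilq fti xmeb cdk cehm yeunx unlv tbl hnv dutrh ruzl
Hunk 3: at line 6 remove [unlv,tbl,hnv] add [xlqx] -> 10 lines: cnrt ilq fti xmeb cdk cehm yeunx xlqx dutrh ruzl
Final line count: 10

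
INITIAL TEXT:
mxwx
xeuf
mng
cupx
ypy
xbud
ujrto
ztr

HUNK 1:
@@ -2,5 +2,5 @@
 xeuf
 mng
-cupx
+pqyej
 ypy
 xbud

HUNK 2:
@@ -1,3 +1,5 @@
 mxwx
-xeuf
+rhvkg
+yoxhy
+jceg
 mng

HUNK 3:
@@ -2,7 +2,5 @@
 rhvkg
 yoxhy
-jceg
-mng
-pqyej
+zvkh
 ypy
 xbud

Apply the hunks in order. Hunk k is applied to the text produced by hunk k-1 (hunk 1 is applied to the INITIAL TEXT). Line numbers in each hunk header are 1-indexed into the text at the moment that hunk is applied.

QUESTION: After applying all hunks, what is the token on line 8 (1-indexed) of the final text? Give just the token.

Answer: ztr

Derivation:
Hunk 1: at line 2 remove [cupx] add [pqyej] -> 8 lines: mxwx xeuf mng pqyej ypy xbud ujrto ztr
Hunk 2: at line 1 remove [xeuf] add [rhvkg,yoxhy,jceg] -> 10 lines: mxwx rhvkg yoxhy jceg mng pqyej ypy xbud ujrto ztr
Hunk 3: at line 2 remove [jceg,mng,pqyej] add [zvkh] -> 8 lines: mxwx rhvkg yoxhy zvkh ypy xbud ujrto ztr
Final line 8: ztr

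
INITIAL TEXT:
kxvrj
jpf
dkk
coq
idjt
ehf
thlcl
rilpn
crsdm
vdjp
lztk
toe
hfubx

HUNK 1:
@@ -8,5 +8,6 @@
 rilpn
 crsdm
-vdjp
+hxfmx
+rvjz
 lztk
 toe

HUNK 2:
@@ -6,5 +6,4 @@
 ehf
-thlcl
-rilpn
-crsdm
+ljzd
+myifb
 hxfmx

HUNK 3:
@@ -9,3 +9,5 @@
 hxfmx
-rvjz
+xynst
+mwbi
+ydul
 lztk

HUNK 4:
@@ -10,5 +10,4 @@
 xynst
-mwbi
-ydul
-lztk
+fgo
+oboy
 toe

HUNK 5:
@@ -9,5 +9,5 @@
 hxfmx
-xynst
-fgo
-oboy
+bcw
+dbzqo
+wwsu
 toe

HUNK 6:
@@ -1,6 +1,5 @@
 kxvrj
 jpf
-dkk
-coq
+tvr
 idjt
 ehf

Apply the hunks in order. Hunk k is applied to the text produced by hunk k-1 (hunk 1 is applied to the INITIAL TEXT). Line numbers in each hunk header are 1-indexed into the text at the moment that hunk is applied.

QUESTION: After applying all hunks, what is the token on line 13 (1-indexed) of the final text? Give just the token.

Answer: hfubx

Derivation:
Hunk 1: at line 8 remove [vdjp] add [hxfmx,rvjz] -> 14 lines: kxvrj jpf dkk coq idjt ehf thlcl rilpn crsdm hxfmx rvjz lztk toe hfubx
Hunk 2: at line 6 remove [thlcl,rilpn,crsdm] add [ljzd,myifb] -> 13 lines: kxvrj jpf dkk coq idjt ehf ljzd myifb hxfmx rvjz lztk toe hfubx
Hunk 3: at line 9 remove [rvjz] add [xynst,mwbi,ydul] -> 15 lines: kxvrj jpf dkk coq idjt ehf ljzd myifb hxfmx xynst mwbi ydul lztk toe hfubx
Hunk 4: at line 10 remove [mwbi,ydul,lztk] add [fgo,oboy] -> 14 lines: kxvrj jpf dkk coq idjt ehf ljzd myifb hxfmx xynst fgo oboy toe hfubx
Hunk 5: at line 9 remove [xynst,fgo,oboy] add [bcw,dbzqo,wwsu] -> 14 lines: kxvrj jpf dkk coq idjt ehf ljzd myifb hxfmx bcw dbzqo wwsu toe hfubx
Hunk 6: at line 1 remove [dkk,coq] add [tvr] -> 13 lines: kxvrj jpf tvr idjt ehf ljzd myifb hxfmx bcw dbzqo wwsu toe hfubx
Final line 13: hfubx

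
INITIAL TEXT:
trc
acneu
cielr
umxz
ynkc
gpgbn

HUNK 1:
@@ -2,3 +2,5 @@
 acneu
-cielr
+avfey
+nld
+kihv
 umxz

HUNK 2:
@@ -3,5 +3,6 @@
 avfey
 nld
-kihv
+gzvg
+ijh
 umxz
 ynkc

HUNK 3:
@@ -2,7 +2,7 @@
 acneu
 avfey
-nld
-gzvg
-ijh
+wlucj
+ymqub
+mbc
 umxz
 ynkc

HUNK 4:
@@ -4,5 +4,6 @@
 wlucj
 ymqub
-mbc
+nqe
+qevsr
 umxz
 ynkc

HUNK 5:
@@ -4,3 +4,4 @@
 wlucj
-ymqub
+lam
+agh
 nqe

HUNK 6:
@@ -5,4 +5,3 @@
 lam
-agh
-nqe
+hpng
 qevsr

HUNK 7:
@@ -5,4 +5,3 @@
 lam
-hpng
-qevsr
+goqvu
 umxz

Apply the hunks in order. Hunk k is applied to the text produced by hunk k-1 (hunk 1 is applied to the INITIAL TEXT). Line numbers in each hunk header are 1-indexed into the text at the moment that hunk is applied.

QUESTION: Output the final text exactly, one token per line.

Answer: trc
acneu
avfey
wlucj
lam
goqvu
umxz
ynkc
gpgbn

Derivation:
Hunk 1: at line 2 remove [cielr] add [avfey,nld,kihv] -> 8 lines: trc acneu avfey nld kihv umxz ynkc gpgbn
Hunk 2: at line 3 remove [kihv] add [gzvg,ijh] -> 9 lines: trc acneu avfey nld gzvg ijh umxz ynkc gpgbn
Hunk 3: at line 2 remove [nld,gzvg,ijh] add [wlucj,ymqub,mbc] -> 9 lines: trc acneu avfey wlucj ymqub mbc umxz ynkc gpgbn
Hunk 4: at line 4 remove [mbc] add [nqe,qevsr] -> 10 lines: trc acneu avfey wlucj ymqub nqe qevsr umxz ynkc gpgbn
Hunk 5: at line 4 remove [ymqub] add [lam,agh] -> 11 lines: trc acneu avfey wlucj lam agh nqe qevsr umxz ynkc gpgbn
Hunk 6: at line 5 remove [agh,nqe] add [hpng] -> 10 lines: trc acneu avfey wlucj lam hpng qevsr umxz ynkc gpgbn
Hunk 7: at line 5 remove [hpng,qevsr] add [goqvu] -> 9 lines: trc acneu avfey wlucj lam goqvu umxz ynkc gpgbn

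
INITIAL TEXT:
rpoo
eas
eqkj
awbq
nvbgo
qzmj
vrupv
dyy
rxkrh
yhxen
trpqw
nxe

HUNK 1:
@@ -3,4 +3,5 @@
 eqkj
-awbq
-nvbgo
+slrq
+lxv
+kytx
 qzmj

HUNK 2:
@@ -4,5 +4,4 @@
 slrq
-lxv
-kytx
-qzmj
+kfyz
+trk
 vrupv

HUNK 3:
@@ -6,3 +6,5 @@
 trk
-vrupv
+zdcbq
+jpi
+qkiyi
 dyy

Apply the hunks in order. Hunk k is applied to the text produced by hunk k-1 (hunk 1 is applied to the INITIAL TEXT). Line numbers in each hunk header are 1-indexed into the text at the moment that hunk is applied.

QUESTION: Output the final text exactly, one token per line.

Hunk 1: at line 3 remove [awbq,nvbgo] add [slrq,lxv,kytx] -> 13 lines: rpoo eas eqkj slrq lxv kytx qzmj vrupv dyy rxkrh yhxen trpqw nxe
Hunk 2: at line 4 remove [lxv,kytx,qzmj] add [kfyz,trk] -> 12 lines: rpoo eas eqkj slrq kfyz trk vrupv dyy rxkrh yhxen trpqw nxe
Hunk 3: at line 6 remove [vrupv] add [zdcbq,jpi,qkiyi] -> 14 lines: rpoo eas eqkj slrq kfyz trk zdcbq jpi qkiyi dyy rxkrh yhxen trpqw nxe

Answer: rpoo
eas
eqkj
slrq
kfyz
trk
zdcbq
jpi
qkiyi
dyy
rxkrh
yhxen
trpqw
nxe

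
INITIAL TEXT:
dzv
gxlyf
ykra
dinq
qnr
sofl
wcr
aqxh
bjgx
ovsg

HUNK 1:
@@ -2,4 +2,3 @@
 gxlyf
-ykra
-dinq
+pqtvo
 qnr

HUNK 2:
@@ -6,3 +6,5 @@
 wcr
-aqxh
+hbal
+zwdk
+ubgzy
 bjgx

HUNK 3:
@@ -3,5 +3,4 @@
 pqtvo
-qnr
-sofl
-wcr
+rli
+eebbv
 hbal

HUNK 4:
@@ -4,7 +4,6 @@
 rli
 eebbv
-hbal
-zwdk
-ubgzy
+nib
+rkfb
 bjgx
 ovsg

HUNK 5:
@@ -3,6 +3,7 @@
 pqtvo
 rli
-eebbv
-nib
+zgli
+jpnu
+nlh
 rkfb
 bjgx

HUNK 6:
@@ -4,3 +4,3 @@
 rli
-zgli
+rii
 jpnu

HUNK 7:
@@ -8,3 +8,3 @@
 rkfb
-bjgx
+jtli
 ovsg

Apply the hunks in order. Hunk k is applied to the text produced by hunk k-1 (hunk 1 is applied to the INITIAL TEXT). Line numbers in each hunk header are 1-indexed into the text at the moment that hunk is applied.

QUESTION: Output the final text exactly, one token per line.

Answer: dzv
gxlyf
pqtvo
rli
rii
jpnu
nlh
rkfb
jtli
ovsg

Derivation:
Hunk 1: at line 2 remove [ykra,dinq] add [pqtvo] -> 9 lines: dzv gxlyf pqtvo qnr sofl wcr aqxh bjgx ovsg
Hunk 2: at line 6 remove [aqxh] add [hbal,zwdk,ubgzy] -> 11 lines: dzv gxlyf pqtvo qnr sofl wcr hbal zwdk ubgzy bjgx ovsg
Hunk 3: at line 3 remove [qnr,sofl,wcr] add [rli,eebbv] -> 10 lines: dzv gxlyf pqtvo rli eebbv hbal zwdk ubgzy bjgx ovsg
Hunk 4: at line 4 remove [hbal,zwdk,ubgzy] add [nib,rkfb] -> 9 lines: dzv gxlyf pqtvo rli eebbv nib rkfb bjgx ovsg
Hunk 5: at line 3 remove [eebbv,nib] add [zgli,jpnu,nlh] -> 10 lines: dzv gxlyf pqtvo rli zgli jpnu nlh rkfb bjgx ovsg
Hunk 6: at line 4 remove [zgli] add [rii] -> 10 lines: dzv gxlyf pqtvo rli rii jpnu nlh rkfb bjgx ovsg
Hunk 7: at line 8 remove [bjgx] add [jtli] -> 10 lines: dzv gxlyf pqtvo rli rii jpnu nlh rkfb jtli ovsg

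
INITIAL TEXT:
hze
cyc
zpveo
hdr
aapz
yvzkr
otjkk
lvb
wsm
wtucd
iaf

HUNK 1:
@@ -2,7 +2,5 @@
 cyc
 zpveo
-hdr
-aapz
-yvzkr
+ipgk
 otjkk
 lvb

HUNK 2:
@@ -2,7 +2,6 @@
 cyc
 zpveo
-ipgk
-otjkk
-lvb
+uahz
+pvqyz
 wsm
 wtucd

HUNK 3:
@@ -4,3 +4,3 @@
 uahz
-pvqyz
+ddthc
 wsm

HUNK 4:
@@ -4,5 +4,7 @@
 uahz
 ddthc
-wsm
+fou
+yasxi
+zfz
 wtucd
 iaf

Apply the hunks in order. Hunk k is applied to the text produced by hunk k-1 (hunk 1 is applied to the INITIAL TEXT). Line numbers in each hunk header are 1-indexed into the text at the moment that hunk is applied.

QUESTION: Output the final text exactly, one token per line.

Answer: hze
cyc
zpveo
uahz
ddthc
fou
yasxi
zfz
wtucd
iaf

Derivation:
Hunk 1: at line 2 remove [hdr,aapz,yvzkr] add [ipgk] -> 9 lines: hze cyc zpveo ipgk otjkk lvb wsm wtucd iaf
Hunk 2: at line 2 remove [ipgk,otjkk,lvb] add [uahz,pvqyz] -> 8 lines: hze cyc zpveo uahz pvqyz wsm wtucd iaf
Hunk 3: at line 4 remove [pvqyz] add [ddthc] -> 8 lines: hze cyc zpveo uahz ddthc wsm wtucd iaf
Hunk 4: at line 4 remove [wsm] add [fou,yasxi,zfz] -> 10 lines: hze cyc zpveo uahz ddthc fou yasxi zfz wtucd iaf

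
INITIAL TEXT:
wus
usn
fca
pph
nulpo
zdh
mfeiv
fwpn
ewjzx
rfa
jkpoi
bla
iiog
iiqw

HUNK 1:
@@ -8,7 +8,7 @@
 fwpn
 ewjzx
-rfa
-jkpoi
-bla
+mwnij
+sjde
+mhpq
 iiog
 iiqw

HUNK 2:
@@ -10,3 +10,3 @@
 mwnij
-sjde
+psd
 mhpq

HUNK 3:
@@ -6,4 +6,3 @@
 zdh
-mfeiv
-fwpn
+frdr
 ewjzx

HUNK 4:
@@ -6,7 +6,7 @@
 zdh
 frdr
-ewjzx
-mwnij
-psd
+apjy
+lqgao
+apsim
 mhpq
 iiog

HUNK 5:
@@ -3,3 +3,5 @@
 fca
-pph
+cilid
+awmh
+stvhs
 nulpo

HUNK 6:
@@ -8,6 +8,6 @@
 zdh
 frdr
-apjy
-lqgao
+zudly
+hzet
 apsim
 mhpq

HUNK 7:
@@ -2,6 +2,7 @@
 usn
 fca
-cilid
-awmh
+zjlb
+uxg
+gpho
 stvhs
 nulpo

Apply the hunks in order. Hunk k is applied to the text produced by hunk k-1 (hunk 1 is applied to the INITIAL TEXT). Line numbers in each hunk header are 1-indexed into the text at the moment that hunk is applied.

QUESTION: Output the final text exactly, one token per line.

Hunk 1: at line 8 remove [rfa,jkpoi,bla] add [mwnij,sjde,mhpq] -> 14 lines: wus usn fca pph nulpo zdh mfeiv fwpn ewjzx mwnij sjde mhpq iiog iiqw
Hunk 2: at line 10 remove [sjde] add [psd] -> 14 lines: wus usn fca pph nulpo zdh mfeiv fwpn ewjzx mwnij psd mhpq iiog iiqw
Hunk 3: at line 6 remove [mfeiv,fwpn] add [frdr] -> 13 lines: wus usn fca pph nulpo zdh frdr ewjzx mwnij psd mhpq iiog iiqw
Hunk 4: at line 6 remove [ewjzx,mwnij,psd] add [apjy,lqgao,apsim] -> 13 lines: wus usn fca pph nulpo zdh frdr apjy lqgao apsim mhpq iiog iiqw
Hunk 5: at line 3 remove [pph] add [cilid,awmh,stvhs] -> 15 lines: wus usn fca cilid awmh stvhs nulpo zdh frdr apjy lqgao apsim mhpq iiog iiqw
Hunk 6: at line 8 remove [apjy,lqgao] add [zudly,hzet] -> 15 lines: wus usn fca cilid awmh stvhs nulpo zdh frdr zudly hzet apsim mhpq iiog iiqw
Hunk 7: at line 2 remove [cilid,awmh] add [zjlb,uxg,gpho] -> 16 lines: wus usn fca zjlb uxg gpho stvhs nulpo zdh frdr zudly hzet apsim mhpq iiog iiqw

Answer: wus
usn
fca
zjlb
uxg
gpho
stvhs
nulpo
zdh
frdr
zudly
hzet
apsim
mhpq
iiog
iiqw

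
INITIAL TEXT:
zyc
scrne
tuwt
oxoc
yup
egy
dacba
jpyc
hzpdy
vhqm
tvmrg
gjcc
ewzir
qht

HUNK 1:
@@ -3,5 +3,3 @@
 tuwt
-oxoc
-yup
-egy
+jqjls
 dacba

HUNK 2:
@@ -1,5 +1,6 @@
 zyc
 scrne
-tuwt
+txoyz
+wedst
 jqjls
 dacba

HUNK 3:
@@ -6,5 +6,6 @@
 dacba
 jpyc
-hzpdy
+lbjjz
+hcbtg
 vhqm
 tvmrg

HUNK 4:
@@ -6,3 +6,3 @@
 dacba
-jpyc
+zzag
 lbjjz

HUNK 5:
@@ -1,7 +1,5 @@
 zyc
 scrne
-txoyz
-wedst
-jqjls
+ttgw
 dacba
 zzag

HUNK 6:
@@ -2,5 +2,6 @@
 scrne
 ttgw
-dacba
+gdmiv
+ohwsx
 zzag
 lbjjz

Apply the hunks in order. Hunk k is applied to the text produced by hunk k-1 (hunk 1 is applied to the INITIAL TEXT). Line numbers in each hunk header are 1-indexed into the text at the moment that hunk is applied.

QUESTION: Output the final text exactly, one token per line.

Answer: zyc
scrne
ttgw
gdmiv
ohwsx
zzag
lbjjz
hcbtg
vhqm
tvmrg
gjcc
ewzir
qht

Derivation:
Hunk 1: at line 3 remove [oxoc,yup,egy] add [jqjls] -> 12 lines: zyc scrne tuwt jqjls dacba jpyc hzpdy vhqm tvmrg gjcc ewzir qht
Hunk 2: at line 1 remove [tuwt] add [txoyz,wedst] -> 13 lines: zyc scrne txoyz wedst jqjls dacba jpyc hzpdy vhqm tvmrg gjcc ewzir qht
Hunk 3: at line 6 remove [hzpdy] add [lbjjz,hcbtg] -> 14 lines: zyc scrne txoyz wedst jqjls dacba jpyc lbjjz hcbtg vhqm tvmrg gjcc ewzir qht
Hunk 4: at line 6 remove [jpyc] add [zzag] -> 14 lines: zyc scrne txoyz wedst jqjls dacba zzag lbjjz hcbtg vhqm tvmrg gjcc ewzir qht
Hunk 5: at line 1 remove [txoyz,wedst,jqjls] add [ttgw] -> 12 lines: zyc scrne ttgw dacba zzag lbjjz hcbtg vhqm tvmrg gjcc ewzir qht
Hunk 6: at line 2 remove [dacba] add [gdmiv,ohwsx] -> 13 lines: zyc scrne ttgw gdmiv ohwsx zzag lbjjz hcbtg vhqm tvmrg gjcc ewzir qht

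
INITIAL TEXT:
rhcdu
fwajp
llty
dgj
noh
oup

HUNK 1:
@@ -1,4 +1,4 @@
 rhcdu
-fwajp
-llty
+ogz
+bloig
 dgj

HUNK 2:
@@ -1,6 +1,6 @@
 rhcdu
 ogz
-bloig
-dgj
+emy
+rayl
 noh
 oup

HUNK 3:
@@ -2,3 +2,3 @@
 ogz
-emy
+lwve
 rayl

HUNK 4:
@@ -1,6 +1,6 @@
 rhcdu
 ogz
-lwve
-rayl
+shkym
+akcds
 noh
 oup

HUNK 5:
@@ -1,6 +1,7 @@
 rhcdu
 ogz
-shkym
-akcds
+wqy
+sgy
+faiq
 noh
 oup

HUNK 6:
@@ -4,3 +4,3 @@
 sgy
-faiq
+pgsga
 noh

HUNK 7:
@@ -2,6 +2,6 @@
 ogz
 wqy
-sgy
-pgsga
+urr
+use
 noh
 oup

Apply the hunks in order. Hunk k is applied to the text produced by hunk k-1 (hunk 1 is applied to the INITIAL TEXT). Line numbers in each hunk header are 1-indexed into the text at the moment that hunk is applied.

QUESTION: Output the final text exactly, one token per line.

Answer: rhcdu
ogz
wqy
urr
use
noh
oup

Derivation:
Hunk 1: at line 1 remove [fwajp,llty] add [ogz,bloig] -> 6 lines: rhcdu ogz bloig dgj noh oup
Hunk 2: at line 1 remove [bloig,dgj] add [emy,rayl] -> 6 lines: rhcdu ogz emy rayl noh oup
Hunk 3: at line 2 remove [emy] add [lwve] -> 6 lines: rhcdu ogz lwve rayl noh oup
Hunk 4: at line 1 remove [lwve,rayl] add [shkym,akcds] -> 6 lines: rhcdu ogz shkym akcds noh oup
Hunk 5: at line 1 remove [shkym,akcds] add [wqy,sgy,faiq] -> 7 lines: rhcdu ogz wqy sgy faiq noh oup
Hunk 6: at line 4 remove [faiq] add [pgsga] -> 7 lines: rhcdu ogz wqy sgy pgsga noh oup
Hunk 7: at line 2 remove [sgy,pgsga] add [urr,use] -> 7 lines: rhcdu ogz wqy urr use noh oup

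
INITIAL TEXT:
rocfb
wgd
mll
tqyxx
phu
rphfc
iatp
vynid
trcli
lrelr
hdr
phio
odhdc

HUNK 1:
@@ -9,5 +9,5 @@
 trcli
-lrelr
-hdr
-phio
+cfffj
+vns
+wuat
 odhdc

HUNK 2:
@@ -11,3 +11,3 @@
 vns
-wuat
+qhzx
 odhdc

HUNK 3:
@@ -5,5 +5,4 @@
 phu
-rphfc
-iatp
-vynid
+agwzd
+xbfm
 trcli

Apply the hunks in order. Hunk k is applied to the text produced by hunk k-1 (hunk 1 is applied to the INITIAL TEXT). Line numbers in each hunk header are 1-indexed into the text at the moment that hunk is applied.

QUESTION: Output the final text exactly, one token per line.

Hunk 1: at line 9 remove [lrelr,hdr,phio] add [cfffj,vns,wuat] -> 13 lines: rocfb wgd mll tqyxx phu rphfc iatp vynid trcli cfffj vns wuat odhdc
Hunk 2: at line 11 remove [wuat] add [qhzx] -> 13 lines: rocfb wgd mll tqyxx phu rphfc iatp vynid trcli cfffj vns qhzx odhdc
Hunk 3: at line 5 remove [rphfc,iatp,vynid] add [agwzd,xbfm] -> 12 lines: rocfb wgd mll tqyxx phu agwzd xbfm trcli cfffj vns qhzx odhdc

Answer: rocfb
wgd
mll
tqyxx
phu
agwzd
xbfm
trcli
cfffj
vns
qhzx
odhdc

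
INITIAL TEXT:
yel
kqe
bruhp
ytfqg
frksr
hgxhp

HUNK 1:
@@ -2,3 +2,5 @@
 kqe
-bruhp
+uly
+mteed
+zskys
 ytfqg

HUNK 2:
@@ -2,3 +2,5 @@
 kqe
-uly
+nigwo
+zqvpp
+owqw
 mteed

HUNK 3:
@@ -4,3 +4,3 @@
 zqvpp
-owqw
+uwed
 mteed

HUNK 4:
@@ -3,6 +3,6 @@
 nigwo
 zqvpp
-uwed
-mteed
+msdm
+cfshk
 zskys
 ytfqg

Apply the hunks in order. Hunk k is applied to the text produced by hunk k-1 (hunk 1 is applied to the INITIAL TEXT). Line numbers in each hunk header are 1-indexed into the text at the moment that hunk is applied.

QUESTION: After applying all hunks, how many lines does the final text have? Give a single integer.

Hunk 1: at line 2 remove [bruhp] add [uly,mteed,zskys] -> 8 lines: yel kqe uly mteed zskys ytfqg frksr hgxhp
Hunk 2: at line 2 remove [uly] add [nigwo,zqvpp,owqw] -> 10 lines: yel kqe nigwo zqvpp owqw mteed zskys ytfqg frksr hgxhp
Hunk 3: at line 4 remove [owqw] add [uwed] -> 10 lines: yel kqe nigwo zqvpp uwed mteed zskys ytfqg frksr hgxhp
Hunk 4: at line 3 remove [uwed,mteed] add [msdm,cfshk] -> 10 lines: yel kqe nigwo zqvpp msdm cfshk zskys ytfqg frksr hgxhp
Final line count: 10

Answer: 10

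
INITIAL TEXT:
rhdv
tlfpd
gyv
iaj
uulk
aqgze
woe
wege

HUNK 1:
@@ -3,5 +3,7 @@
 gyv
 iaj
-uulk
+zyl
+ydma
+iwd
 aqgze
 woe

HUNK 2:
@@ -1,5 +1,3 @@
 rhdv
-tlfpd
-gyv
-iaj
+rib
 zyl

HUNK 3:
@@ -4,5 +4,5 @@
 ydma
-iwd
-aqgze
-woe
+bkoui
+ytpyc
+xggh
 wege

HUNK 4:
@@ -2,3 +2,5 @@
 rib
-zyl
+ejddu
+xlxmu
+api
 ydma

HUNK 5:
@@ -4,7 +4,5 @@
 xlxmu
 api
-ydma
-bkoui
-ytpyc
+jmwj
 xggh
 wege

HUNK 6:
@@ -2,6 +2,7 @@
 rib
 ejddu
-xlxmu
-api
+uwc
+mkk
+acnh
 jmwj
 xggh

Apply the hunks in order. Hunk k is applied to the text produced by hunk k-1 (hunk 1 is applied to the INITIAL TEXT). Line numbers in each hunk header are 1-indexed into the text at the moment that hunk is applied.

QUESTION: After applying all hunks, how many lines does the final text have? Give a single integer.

Answer: 9

Derivation:
Hunk 1: at line 3 remove [uulk] add [zyl,ydma,iwd] -> 10 lines: rhdv tlfpd gyv iaj zyl ydma iwd aqgze woe wege
Hunk 2: at line 1 remove [tlfpd,gyv,iaj] add [rib] -> 8 lines: rhdv rib zyl ydma iwd aqgze woe wege
Hunk 3: at line 4 remove [iwd,aqgze,woe] add [bkoui,ytpyc,xggh] -> 8 lines: rhdv rib zyl ydma bkoui ytpyc xggh wege
Hunk 4: at line 2 remove [zyl] add [ejddu,xlxmu,api] -> 10 lines: rhdv rib ejddu xlxmu api ydma bkoui ytpyc xggh wege
Hunk 5: at line 4 remove [ydma,bkoui,ytpyc] add [jmwj] -> 8 lines: rhdv rib ejddu xlxmu api jmwj xggh wege
Hunk 6: at line 2 remove [xlxmu,api] add [uwc,mkk,acnh] -> 9 lines: rhdv rib ejddu uwc mkk acnh jmwj xggh wege
Final line count: 9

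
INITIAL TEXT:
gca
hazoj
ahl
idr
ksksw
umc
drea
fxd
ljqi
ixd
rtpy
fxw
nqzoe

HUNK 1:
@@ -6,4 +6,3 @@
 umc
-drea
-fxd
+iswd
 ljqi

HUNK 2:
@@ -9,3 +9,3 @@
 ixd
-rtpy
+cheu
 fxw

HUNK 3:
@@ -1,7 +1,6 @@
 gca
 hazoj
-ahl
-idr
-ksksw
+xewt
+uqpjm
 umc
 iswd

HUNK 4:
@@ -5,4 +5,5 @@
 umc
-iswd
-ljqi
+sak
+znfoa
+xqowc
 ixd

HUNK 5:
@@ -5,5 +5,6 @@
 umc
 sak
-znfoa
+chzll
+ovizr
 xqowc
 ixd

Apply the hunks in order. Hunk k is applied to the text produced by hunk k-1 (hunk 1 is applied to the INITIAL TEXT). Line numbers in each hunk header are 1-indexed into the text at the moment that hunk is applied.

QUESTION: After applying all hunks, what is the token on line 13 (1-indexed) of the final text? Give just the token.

Hunk 1: at line 6 remove [drea,fxd] add [iswd] -> 12 lines: gca hazoj ahl idr ksksw umc iswd ljqi ixd rtpy fxw nqzoe
Hunk 2: at line 9 remove [rtpy] add [cheu] -> 12 lines: gca hazoj ahl idr ksksw umc iswd ljqi ixd cheu fxw nqzoe
Hunk 3: at line 1 remove [ahl,idr,ksksw] add [xewt,uqpjm] -> 11 lines: gca hazoj xewt uqpjm umc iswd ljqi ixd cheu fxw nqzoe
Hunk 4: at line 5 remove [iswd,ljqi] add [sak,znfoa,xqowc] -> 12 lines: gca hazoj xewt uqpjm umc sak znfoa xqowc ixd cheu fxw nqzoe
Hunk 5: at line 5 remove [znfoa] add [chzll,ovizr] -> 13 lines: gca hazoj xewt uqpjm umc sak chzll ovizr xqowc ixd cheu fxw nqzoe
Final line 13: nqzoe

Answer: nqzoe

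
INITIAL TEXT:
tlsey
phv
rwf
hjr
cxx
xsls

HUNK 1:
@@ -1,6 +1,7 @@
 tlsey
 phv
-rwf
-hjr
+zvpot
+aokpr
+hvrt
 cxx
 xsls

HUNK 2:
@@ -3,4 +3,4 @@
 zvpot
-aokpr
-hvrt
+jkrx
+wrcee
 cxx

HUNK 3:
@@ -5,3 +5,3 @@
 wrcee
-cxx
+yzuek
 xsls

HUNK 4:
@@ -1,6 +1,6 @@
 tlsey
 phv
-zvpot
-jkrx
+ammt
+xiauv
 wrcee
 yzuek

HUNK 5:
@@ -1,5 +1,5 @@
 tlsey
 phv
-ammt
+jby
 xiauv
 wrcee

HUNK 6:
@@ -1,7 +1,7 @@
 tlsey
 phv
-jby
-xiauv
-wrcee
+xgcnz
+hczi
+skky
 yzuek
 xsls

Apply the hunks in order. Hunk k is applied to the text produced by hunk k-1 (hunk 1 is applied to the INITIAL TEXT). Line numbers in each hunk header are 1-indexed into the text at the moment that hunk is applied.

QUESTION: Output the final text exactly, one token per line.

Answer: tlsey
phv
xgcnz
hczi
skky
yzuek
xsls

Derivation:
Hunk 1: at line 1 remove [rwf,hjr] add [zvpot,aokpr,hvrt] -> 7 lines: tlsey phv zvpot aokpr hvrt cxx xsls
Hunk 2: at line 3 remove [aokpr,hvrt] add [jkrx,wrcee] -> 7 lines: tlsey phv zvpot jkrx wrcee cxx xsls
Hunk 3: at line 5 remove [cxx] add [yzuek] -> 7 lines: tlsey phv zvpot jkrx wrcee yzuek xsls
Hunk 4: at line 1 remove [zvpot,jkrx] add [ammt,xiauv] -> 7 lines: tlsey phv ammt xiauv wrcee yzuek xsls
Hunk 5: at line 1 remove [ammt] add [jby] -> 7 lines: tlsey phv jby xiauv wrcee yzuek xsls
Hunk 6: at line 1 remove [jby,xiauv,wrcee] add [xgcnz,hczi,skky] -> 7 lines: tlsey phv xgcnz hczi skky yzuek xsls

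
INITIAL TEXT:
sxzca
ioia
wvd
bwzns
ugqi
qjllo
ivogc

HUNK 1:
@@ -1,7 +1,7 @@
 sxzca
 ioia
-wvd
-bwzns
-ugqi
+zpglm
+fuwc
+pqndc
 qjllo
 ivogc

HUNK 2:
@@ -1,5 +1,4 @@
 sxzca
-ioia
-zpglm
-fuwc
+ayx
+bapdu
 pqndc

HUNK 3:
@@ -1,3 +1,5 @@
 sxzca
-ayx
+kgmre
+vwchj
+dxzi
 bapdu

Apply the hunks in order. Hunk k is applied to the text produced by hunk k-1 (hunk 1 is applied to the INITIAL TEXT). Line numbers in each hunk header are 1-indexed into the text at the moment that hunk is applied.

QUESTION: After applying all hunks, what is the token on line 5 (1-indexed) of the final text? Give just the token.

Hunk 1: at line 1 remove [wvd,bwzns,ugqi] add [zpglm,fuwc,pqndc] -> 7 lines: sxzca ioia zpglm fuwc pqndc qjllo ivogc
Hunk 2: at line 1 remove [ioia,zpglm,fuwc] add [ayx,bapdu] -> 6 lines: sxzca ayx bapdu pqndc qjllo ivogc
Hunk 3: at line 1 remove [ayx] add [kgmre,vwchj,dxzi] -> 8 lines: sxzca kgmre vwchj dxzi bapdu pqndc qjllo ivogc
Final line 5: bapdu

Answer: bapdu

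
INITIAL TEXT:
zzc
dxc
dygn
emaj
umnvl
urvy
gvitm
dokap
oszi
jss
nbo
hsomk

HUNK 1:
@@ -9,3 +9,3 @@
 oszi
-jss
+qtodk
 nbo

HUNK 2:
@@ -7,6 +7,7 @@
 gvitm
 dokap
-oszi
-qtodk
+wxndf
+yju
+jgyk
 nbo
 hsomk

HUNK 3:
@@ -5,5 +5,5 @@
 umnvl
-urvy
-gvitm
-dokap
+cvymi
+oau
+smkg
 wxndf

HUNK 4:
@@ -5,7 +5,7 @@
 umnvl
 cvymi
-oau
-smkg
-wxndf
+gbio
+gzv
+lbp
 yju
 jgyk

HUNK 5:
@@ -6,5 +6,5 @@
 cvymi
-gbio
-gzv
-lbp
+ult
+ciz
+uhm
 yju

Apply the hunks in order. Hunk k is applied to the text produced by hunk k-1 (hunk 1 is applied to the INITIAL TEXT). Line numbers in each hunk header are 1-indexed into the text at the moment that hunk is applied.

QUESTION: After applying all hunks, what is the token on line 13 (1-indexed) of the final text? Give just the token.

Hunk 1: at line 9 remove [jss] add [qtodk] -> 12 lines: zzc dxc dygn emaj umnvl urvy gvitm dokap oszi qtodk nbo hsomk
Hunk 2: at line 7 remove [oszi,qtodk] add [wxndf,yju,jgyk] -> 13 lines: zzc dxc dygn emaj umnvl urvy gvitm dokap wxndf yju jgyk nbo hsomk
Hunk 3: at line 5 remove [urvy,gvitm,dokap] add [cvymi,oau,smkg] -> 13 lines: zzc dxc dygn emaj umnvl cvymi oau smkg wxndf yju jgyk nbo hsomk
Hunk 4: at line 5 remove [oau,smkg,wxndf] add [gbio,gzv,lbp] -> 13 lines: zzc dxc dygn emaj umnvl cvymi gbio gzv lbp yju jgyk nbo hsomk
Hunk 5: at line 6 remove [gbio,gzv,lbp] add [ult,ciz,uhm] -> 13 lines: zzc dxc dygn emaj umnvl cvymi ult ciz uhm yju jgyk nbo hsomk
Final line 13: hsomk

Answer: hsomk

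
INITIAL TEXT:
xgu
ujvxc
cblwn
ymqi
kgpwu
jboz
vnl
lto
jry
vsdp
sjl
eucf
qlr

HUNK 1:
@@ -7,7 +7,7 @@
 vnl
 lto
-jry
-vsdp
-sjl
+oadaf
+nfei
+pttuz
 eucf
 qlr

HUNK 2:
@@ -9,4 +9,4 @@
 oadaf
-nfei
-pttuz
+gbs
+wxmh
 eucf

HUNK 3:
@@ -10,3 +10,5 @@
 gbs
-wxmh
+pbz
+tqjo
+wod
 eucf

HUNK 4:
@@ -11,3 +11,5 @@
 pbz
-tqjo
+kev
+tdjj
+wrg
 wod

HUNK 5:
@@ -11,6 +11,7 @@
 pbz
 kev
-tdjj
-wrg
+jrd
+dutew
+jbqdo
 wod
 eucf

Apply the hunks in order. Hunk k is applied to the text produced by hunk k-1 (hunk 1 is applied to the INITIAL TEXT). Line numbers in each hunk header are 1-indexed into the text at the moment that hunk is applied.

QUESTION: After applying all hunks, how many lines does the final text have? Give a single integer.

Hunk 1: at line 7 remove [jry,vsdp,sjl] add [oadaf,nfei,pttuz] -> 13 lines: xgu ujvxc cblwn ymqi kgpwu jboz vnl lto oadaf nfei pttuz eucf qlr
Hunk 2: at line 9 remove [nfei,pttuz] add [gbs,wxmh] -> 13 lines: xgu ujvxc cblwn ymqi kgpwu jboz vnl lto oadaf gbs wxmh eucf qlr
Hunk 3: at line 10 remove [wxmh] add [pbz,tqjo,wod] -> 15 lines: xgu ujvxc cblwn ymqi kgpwu jboz vnl lto oadaf gbs pbz tqjo wod eucf qlr
Hunk 4: at line 11 remove [tqjo] add [kev,tdjj,wrg] -> 17 lines: xgu ujvxc cblwn ymqi kgpwu jboz vnl lto oadaf gbs pbz kev tdjj wrg wod eucf qlr
Hunk 5: at line 11 remove [tdjj,wrg] add [jrd,dutew,jbqdo] -> 18 lines: xgu ujvxc cblwn ymqi kgpwu jboz vnl lto oadaf gbs pbz kev jrd dutew jbqdo wod eucf qlr
Final line count: 18

Answer: 18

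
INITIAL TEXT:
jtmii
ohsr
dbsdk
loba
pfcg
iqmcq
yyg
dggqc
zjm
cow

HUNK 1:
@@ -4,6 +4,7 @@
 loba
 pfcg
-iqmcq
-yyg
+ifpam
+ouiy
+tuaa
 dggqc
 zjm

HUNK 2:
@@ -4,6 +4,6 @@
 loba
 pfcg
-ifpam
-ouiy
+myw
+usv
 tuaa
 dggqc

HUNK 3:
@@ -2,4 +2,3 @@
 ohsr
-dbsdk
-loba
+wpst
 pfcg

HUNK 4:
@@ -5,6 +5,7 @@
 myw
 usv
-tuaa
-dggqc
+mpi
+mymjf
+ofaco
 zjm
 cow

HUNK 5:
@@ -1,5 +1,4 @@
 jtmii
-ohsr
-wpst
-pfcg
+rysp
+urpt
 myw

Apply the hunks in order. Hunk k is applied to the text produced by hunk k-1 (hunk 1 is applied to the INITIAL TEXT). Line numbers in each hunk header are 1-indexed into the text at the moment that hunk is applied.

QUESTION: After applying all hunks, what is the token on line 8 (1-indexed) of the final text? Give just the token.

Hunk 1: at line 4 remove [iqmcq,yyg] add [ifpam,ouiy,tuaa] -> 11 lines: jtmii ohsr dbsdk loba pfcg ifpam ouiy tuaa dggqc zjm cow
Hunk 2: at line 4 remove [ifpam,ouiy] add [myw,usv] -> 11 lines: jtmii ohsr dbsdk loba pfcg myw usv tuaa dggqc zjm cow
Hunk 3: at line 2 remove [dbsdk,loba] add [wpst] -> 10 lines: jtmii ohsr wpst pfcg myw usv tuaa dggqc zjm cow
Hunk 4: at line 5 remove [tuaa,dggqc] add [mpi,mymjf,ofaco] -> 11 lines: jtmii ohsr wpst pfcg myw usv mpi mymjf ofaco zjm cow
Hunk 5: at line 1 remove [ohsr,wpst,pfcg] add [rysp,urpt] -> 10 lines: jtmii rysp urpt myw usv mpi mymjf ofaco zjm cow
Final line 8: ofaco

Answer: ofaco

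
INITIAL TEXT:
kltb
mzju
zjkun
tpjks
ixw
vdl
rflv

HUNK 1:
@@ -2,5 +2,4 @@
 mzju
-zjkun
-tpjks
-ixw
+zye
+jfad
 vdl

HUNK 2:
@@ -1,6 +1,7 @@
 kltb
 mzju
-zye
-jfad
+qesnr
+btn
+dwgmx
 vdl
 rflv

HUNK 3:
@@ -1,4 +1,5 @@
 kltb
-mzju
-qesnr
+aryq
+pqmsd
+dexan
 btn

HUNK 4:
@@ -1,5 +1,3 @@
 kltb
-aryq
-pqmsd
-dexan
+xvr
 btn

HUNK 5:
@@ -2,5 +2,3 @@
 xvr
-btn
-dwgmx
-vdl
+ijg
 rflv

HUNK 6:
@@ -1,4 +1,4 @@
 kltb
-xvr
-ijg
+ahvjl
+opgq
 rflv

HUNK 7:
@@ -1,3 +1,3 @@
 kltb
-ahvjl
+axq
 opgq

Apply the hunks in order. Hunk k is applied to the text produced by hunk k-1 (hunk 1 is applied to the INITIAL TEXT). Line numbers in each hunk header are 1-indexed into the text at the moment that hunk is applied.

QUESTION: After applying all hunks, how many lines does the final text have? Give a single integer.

Answer: 4

Derivation:
Hunk 1: at line 2 remove [zjkun,tpjks,ixw] add [zye,jfad] -> 6 lines: kltb mzju zye jfad vdl rflv
Hunk 2: at line 1 remove [zye,jfad] add [qesnr,btn,dwgmx] -> 7 lines: kltb mzju qesnr btn dwgmx vdl rflv
Hunk 3: at line 1 remove [mzju,qesnr] add [aryq,pqmsd,dexan] -> 8 lines: kltb aryq pqmsd dexan btn dwgmx vdl rflv
Hunk 4: at line 1 remove [aryq,pqmsd,dexan] add [xvr] -> 6 lines: kltb xvr btn dwgmx vdl rflv
Hunk 5: at line 2 remove [btn,dwgmx,vdl] add [ijg] -> 4 lines: kltb xvr ijg rflv
Hunk 6: at line 1 remove [xvr,ijg] add [ahvjl,opgq] -> 4 lines: kltb ahvjl opgq rflv
Hunk 7: at line 1 remove [ahvjl] add [axq] -> 4 lines: kltb axq opgq rflv
Final line count: 4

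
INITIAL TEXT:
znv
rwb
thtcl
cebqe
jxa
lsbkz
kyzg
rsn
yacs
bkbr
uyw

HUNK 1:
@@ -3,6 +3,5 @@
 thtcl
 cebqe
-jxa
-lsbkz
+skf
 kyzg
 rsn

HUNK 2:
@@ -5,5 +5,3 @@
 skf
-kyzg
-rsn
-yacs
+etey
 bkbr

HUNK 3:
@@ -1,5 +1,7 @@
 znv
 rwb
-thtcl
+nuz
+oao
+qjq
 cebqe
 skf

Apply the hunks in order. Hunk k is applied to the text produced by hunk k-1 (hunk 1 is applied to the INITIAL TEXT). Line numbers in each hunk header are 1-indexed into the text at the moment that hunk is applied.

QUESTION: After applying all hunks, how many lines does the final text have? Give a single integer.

Answer: 10

Derivation:
Hunk 1: at line 3 remove [jxa,lsbkz] add [skf] -> 10 lines: znv rwb thtcl cebqe skf kyzg rsn yacs bkbr uyw
Hunk 2: at line 5 remove [kyzg,rsn,yacs] add [etey] -> 8 lines: znv rwb thtcl cebqe skf etey bkbr uyw
Hunk 3: at line 1 remove [thtcl] add [nuz,oao,qjq] -> 10 lines: znv rwb nuz oao qjq cebqe skf etey bkbr uyw
Final line count: 10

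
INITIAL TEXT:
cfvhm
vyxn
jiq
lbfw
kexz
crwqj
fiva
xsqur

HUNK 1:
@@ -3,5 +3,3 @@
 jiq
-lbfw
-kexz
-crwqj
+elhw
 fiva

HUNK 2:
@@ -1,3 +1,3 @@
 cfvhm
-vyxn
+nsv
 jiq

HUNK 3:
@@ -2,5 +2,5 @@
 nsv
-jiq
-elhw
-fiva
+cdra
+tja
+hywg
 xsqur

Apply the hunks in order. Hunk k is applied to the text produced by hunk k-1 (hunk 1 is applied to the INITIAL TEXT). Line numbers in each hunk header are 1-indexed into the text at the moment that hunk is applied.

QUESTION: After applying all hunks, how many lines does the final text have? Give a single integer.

Hunk 1: at line 3 remove [lbfw,kexz,crwqj] add [elhw] -> 6 lines: cfvhm vyxn jiq elhw fiva xsqur
Hunk 2: at line 1 remove [vyxn] add [nsv] -> 6 lines: cfvhm nsv jiq elhw fiva xsqur
Hunk 3: at line 2 remove [jiq,elhw,fiva] add [cdra,tja,hywg] -> 6 lines: cfvhm nsv cdra tja hywg xsqur
Final line count: 6

Answer: 6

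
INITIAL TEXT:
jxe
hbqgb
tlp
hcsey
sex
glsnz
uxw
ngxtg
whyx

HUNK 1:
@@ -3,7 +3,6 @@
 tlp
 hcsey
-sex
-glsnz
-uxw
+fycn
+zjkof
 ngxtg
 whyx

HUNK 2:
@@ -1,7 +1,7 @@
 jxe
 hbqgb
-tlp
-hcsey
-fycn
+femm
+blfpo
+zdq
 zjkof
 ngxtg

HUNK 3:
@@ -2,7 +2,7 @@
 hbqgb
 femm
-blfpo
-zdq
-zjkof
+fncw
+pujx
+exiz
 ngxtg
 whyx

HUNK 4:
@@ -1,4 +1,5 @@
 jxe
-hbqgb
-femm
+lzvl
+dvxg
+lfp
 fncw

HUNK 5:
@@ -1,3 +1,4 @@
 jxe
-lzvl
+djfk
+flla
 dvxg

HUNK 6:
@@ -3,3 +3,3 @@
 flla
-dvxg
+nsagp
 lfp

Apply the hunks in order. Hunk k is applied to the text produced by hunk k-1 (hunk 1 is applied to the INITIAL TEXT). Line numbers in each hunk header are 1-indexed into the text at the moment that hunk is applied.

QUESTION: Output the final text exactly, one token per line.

Hunk 1: at line 3 remove [sex,glsnz,uxw] add [fycn,zjkof] -> 8 lines: jxe hbqgb tlp hcsey fycn zjkof ngxtg whyx
Hunk 2: at line 1 remove [tlp,hcsey,fycn] add [femm,blfpo,zdq] -> 8 lines: jxe hbqgb femm blfpo zdq zjkof ngxtg whyx
Hunk 3: at line 2 remove [blfpo,zdq,zjkof] add [fncw,pujx,exiz] -> 8 lines: jxe hbqgb femm fncw pujx exiz ngxtg whyx
Hunk 4: at line 1 remove [hbqgb,femm] add [lzvl,dvxg,lfp] -> 9 lines: jxe lzvl dvxg lfp fncw pujx exiz ngxtg whyx
Hunk 5: at line 1 remove [lzvl] add [djfk,flla] -> 10 lines: jxe djfk flla dvxg lfp fncw pujx exiz ngxtg whyx
Hunk 6: at line 3 remove [dvxg] add [nsagp] -> 10 lines: jxe djfk flla nsagp lfp fncw pujx exiz ngxtg whyx

Answer: jxe
djfk
flla
nsagp
lfp
fncw
pujx
exiz
ngxtg
whyx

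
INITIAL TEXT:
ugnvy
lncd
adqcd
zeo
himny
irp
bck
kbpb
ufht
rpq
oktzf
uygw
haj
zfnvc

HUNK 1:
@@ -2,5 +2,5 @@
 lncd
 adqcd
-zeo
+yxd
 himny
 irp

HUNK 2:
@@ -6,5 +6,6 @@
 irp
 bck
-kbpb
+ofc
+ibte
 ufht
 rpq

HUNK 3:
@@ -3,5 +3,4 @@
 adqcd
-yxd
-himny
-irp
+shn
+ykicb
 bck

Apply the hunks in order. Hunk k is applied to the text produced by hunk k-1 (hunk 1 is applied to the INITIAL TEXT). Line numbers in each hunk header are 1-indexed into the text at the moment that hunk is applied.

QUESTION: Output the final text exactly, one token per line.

Hunk 1: at line 2 remove [zeo] add [yxd] -> 14 lines: ugnvy lncd adqcd yxd himny irp bck kbpb ufht rpq oktzf uygw haj zfnvc
Hunk 2: at line 6 remove [kbpb] add [ofc,ibte] -> 15 lines: ugnvy lncd adqcd yxd himny irp bck ofc ibte ufht rpq oktzf uygw haj zfnvc
Hunk 3: at line 3 remove [yxd,himny,irp] add [shn,ykicb] -> 14 lines: ugnvy lncd adqcd shn ykicb bck ofc ibte ufht rpq oktzf uygw haj zfnvc

Answer: ugnvy
lncd
adqcd
shn
ykicb
bck
ofc
ibte
ufht
rpq
oktzf
uygw
haj
zfnvc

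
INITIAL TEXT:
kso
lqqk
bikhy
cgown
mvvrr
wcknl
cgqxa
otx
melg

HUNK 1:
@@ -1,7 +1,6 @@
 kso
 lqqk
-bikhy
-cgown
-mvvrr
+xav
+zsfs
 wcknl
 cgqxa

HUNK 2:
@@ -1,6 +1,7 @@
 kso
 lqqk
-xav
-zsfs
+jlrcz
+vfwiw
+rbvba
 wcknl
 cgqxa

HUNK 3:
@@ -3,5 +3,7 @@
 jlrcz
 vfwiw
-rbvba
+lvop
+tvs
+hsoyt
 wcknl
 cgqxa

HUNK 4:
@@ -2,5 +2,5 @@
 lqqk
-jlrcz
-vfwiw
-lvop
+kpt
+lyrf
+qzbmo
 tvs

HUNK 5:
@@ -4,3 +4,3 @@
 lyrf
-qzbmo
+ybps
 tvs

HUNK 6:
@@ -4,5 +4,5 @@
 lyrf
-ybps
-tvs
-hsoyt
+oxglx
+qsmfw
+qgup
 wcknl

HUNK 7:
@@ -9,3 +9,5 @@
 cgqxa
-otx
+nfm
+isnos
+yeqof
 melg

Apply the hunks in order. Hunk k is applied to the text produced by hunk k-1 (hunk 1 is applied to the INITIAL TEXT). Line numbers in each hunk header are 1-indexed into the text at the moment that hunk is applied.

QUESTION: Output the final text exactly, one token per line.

Answer: kso
lqqk
kpt
lyrf
oxglx
qsmfw
qgup
wcknl
cgqxa
nfm
isnos
yeqof
melg

Derivation:
Hunk 1: at line 1 remove [bikhy,cgown,mvvrr] add [xav,zsfs] -> 8 lines: kso lqqk xav zsfs wcknl cgqxa otx melg
Hunk 2: at line 1 remove [xav,zsfs] add [jlrcz,vfwiw,rbvba] -> 9 lines: kso lqqk jlrcz vfwiw rbvba wcknl cgqxa otx melg
Hunk 3: at line 3 remove [rbvba] add [lvop,tvs,hsoyt] -> 11 lines: kso lqqk jlrcz vfwiw lvop tvs hsoyt wcknl cgqxa otx melg
Hunk 4: at line 2 remove [jlrcz,vfwiw,lvop] add [kpt,lyrf,qzbmo] -> 11 lines: kso lqqk kpt lyrf qzbmo tvs hsoyt wcknl cgqxa otx melg
Hunk 5: at line 4 remove [qzbmo] add [ybps] -> 11 lines: kso lqqk kpt lyrf ybps tvs hsoyt wcknl cgqxa otx melg
Hunk 6: at line 4 remove [ybps,tvs,hsoyt] add [oxglx,qsmfw,qgup] -> 11 lines: kso lqqk kpt lyrf oxglx qsmfw qgup wcknl cgqxa otx melg
Hunk 7: at line 9 remove [otx] add [nfm,isnos,yeqof] -> 13 lines: kso lqqk kpt lyrf oxglx qsmfw qgup wcknl cgqxa nfm isnos yeqof melg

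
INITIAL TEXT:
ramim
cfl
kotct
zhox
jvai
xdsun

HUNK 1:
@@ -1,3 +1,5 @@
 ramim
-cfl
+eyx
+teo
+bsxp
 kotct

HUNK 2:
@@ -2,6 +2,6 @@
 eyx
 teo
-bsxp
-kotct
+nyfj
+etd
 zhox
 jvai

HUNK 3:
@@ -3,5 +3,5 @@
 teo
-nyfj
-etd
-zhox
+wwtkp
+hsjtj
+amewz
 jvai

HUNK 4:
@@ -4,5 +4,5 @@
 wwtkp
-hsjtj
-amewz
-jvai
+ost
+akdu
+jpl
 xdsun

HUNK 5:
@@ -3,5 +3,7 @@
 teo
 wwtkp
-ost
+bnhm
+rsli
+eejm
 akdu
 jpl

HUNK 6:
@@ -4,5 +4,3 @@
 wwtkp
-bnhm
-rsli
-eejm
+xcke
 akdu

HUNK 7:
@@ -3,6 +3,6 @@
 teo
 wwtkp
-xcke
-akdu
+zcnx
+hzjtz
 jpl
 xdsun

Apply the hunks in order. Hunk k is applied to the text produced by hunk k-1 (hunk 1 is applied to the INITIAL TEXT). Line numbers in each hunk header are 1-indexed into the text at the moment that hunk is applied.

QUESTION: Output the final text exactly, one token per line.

Hunk 1: at line 1 remove [cfl] add [eyx,teo,bsxp] -> 8 lines: ramim eyx teo bsxp kotct zhox jvai xdsun
Hunk 2: at line 2 remove [bsxp,kotct] add [nyfj,etd] -> 8 lines: ramim eyx teo nyfj etd zhox jvai xdsun
Hunk 3: at line 3 remove [nyfj,etd,zhox] add [wwtkp,hsjtj,amewz] -> 8 lines: ramim eyx teo wwtkp hsjtj amewz jvai xdsun
Hunk 4: at line 4 remove [hsjtj,amewz,jvai] add [ost,akdu,jpl] -> 8 lines: ramim eyx teo wwtkp ost akdu jpl xdsun
Hunk 5: at line 3 remove [ost] add [bnhm,rsli,eejm] -> 10 lines: ramim eyx teo wwtkp bnhm rsli eejm akdu jpl xdsun
Hunk 6: at line 4 remove [bnhm,rsli,eejm] add [xcke] -> 8 lines: ramim eyx teo wwtkp xcke akdu jpl xdsun
Hunk 7: at line 3 remove [xcke,akdu] add [zcnx,hzjtz] -> 8 lines: ramim eyx teo wwtkp zcnx hzjtz jpl xdsun

Answer: ramim
eyx
teo
wwtkp
zcnx
hzjtz
jpl
xdsun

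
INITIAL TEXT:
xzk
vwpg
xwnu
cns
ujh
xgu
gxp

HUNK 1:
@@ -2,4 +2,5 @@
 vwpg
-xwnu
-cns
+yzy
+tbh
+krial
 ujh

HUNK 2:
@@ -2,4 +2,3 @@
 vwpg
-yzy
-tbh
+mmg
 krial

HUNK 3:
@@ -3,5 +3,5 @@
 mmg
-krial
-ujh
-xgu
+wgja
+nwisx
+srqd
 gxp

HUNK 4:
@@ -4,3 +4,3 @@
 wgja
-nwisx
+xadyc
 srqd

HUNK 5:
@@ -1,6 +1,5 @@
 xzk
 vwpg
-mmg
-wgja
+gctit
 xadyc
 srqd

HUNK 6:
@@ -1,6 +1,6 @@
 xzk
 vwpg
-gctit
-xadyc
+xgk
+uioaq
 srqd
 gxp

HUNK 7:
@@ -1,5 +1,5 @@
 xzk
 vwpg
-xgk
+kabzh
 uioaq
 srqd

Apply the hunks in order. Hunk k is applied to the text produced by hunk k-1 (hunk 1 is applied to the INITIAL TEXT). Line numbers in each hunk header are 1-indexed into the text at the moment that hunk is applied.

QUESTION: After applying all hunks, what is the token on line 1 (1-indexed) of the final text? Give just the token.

Hunk 1: at line 2 remove [xwnu,cns] add [yzy,tbh,krial] -> 8 lines: xzk vwpg yzy tbh krial ujh xgu gxp
Hunk 2: at line 2 remove [yzy,tbh] add [mmg] -> 7 lines: xzk vwpg mmg krial ujh xgu gxp
Hunk 3: at line 3 remove [krial,ujh,xgu] add [wgja,nwisx,srqd] -> 7 lines: xzk vwpg mmg wgja nwisx srqd gxp
Hunk 4: at line 4 remove [nwisx] add [xadyc] -> 7 lines: xzk vwpg mmg wgja xadyc srqd gxp
Hunk 5: at line 1 remove [mmg,wgja] add [gctit] -> 6 lines: xzk vwpg gctit xadyc srqd gxp
Hunk 6: at line 1 remove [gctit,xadyc] add [xgk,uioaq] -> 6 lines: xzk vwpg xgk uioaq srqd gxp
Hunk 7: at line 1 remove [xgk] add [kabzh] -> 6 lines: xzk vwpg kabzh uioaq srqd gxp
Final line 1: xzk

Answer: xzk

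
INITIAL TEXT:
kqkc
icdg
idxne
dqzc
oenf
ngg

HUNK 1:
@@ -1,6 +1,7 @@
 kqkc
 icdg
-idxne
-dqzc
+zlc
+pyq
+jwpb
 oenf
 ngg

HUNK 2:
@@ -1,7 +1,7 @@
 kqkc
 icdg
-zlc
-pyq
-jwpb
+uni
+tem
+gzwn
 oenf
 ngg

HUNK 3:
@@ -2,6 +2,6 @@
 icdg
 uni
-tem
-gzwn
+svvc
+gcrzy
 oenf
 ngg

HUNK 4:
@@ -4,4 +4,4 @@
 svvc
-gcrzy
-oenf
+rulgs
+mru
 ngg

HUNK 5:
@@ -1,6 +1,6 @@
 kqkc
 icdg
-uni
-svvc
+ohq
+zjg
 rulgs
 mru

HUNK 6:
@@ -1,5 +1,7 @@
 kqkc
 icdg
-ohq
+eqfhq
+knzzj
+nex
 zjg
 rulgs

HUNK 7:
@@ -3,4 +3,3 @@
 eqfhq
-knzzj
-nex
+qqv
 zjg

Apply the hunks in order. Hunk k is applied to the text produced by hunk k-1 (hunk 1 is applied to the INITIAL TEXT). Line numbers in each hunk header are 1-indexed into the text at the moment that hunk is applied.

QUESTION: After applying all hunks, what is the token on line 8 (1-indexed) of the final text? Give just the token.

Answer: ngg

Derivation:
Hunk 1: at line 1 remove [idxne,dqzc] add [zlc,pyq,jwpb] -> 7 lines: kqkc icdg zlc pyq jwpb oenf ngg
Hunk 2: at line 1 remove [zlc,pyq,jwpb] add [uni,tem,gzwn] -> 7 lines: kqkc icdg uni tem gzwn oenf ngg
Hunk 3: at line 2 remove [tem,gzwn] add [svvc,gcrzy] -> 7 lines: kqkc icdg uni svvc gcrzy oenf ngg
Hunk 4: at line 4 remove [gcrzy,oenf] add [rulgs,mru] -> 7 lines: kqkc icdg uni svvc rulgs mru ngg
Hunk 5: at line 1 remove [uni,svvc] add [ohq,zjg] -> 7 lines: kqkc icdg ohq zjg rulgs mru ngg
Hunk 6: at line 1 remove [ohq] add [eqfhq,knzzj,nex] -> 9 lines: kqkc icdg eqfhq knzzj nex zjg rulgs mru ngg
Hunk 7: at line 3 remove [knzzj,nex] add [qqv] -> 8 lines: kqkc icdg eqfhq qqv zjg rulgs mru ngg
Final line 8: ngg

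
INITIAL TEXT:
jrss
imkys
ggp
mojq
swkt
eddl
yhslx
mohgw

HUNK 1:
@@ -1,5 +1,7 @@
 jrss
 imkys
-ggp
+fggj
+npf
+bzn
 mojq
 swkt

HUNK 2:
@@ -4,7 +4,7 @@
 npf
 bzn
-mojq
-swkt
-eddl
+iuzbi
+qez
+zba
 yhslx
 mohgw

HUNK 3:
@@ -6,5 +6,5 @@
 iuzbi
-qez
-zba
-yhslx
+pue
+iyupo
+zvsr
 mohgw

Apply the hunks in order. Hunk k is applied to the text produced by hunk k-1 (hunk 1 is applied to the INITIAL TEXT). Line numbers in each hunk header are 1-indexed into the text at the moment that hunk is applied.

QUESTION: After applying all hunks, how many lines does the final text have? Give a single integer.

Hunk 1: at line 1 remove [ggp] add [fggj,npf,bzn] -> 10 lines: jrss imkys fggj npf bzn mojq swkt eddl yhslx mohgw
Hunk 2: at line 4 remove [mojq,swkt,eddl] add [iuzbi,qez,zba] -> 10 lines: jrss imkys fggj npf bzn iuzbi qez zba yhslx mohgw
Hunk 3: at line 6 remove [qez,zba,yhslx] add [pue,iyupo,zvsr] -> 10 lines: jrss imkys fggj npf bzn iuzbi pue iyupo zvsr mohgw
Final line count: 10

Answer: 10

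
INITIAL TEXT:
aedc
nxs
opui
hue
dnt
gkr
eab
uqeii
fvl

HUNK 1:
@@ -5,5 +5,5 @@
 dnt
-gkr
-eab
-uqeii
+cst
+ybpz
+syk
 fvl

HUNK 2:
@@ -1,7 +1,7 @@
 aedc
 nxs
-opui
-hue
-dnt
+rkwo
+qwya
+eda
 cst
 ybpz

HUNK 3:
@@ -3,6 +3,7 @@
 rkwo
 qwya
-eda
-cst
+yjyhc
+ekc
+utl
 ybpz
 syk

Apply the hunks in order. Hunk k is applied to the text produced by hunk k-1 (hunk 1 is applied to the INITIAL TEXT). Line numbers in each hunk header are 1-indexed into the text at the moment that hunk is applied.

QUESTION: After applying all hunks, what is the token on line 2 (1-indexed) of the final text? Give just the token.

Hunk 1: at line 5 remove [gkr,eab,uqeii] add [cst,ybpz,syk] -> 9 lines: aedc nxs opui hue dnt cst ybpz syk fvl
Hunk 2: at line 1 remove [opui,hue,dnt] add [rkwo,qwya,eda] -> 9 lines: aedc nxs rkwo qwya eda cst ybpz syk fvl
Hunk 3: at line 3 remove [eda,cst] add [yjyhc,ekc,utl] -> 10 lines: aedc nxs rkwo qwya yjyhc ekc utl ybpz syk fvl
Final line 2: nxs

Answer: nxs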